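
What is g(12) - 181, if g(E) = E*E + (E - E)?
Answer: -37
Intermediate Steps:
g(E) = E² (g(E) = E² + 0 = E²)
g(12) - 181 = 12² - 181 = 144 - 181 = -37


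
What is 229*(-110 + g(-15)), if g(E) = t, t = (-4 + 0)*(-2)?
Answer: -23358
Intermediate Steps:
t = 8 (t = -4*(-2) = 8)
g(E) = 8
229*(-110 + g(-15)) = 229*(-110 + 8) = 229*(-102) = -23358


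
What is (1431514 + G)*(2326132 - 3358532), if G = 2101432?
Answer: -3647413450400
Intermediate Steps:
(1431514 + G)*(2326132 - 3358532) = (1431514 + 2101432)*(2326132 - 3358532) = 3532946*(-1032400) = -3647413450400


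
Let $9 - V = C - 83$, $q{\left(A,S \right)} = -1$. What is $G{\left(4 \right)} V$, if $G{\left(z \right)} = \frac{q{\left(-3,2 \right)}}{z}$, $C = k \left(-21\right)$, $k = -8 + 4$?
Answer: $-2$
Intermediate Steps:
$k = -4$
$C = 84$ ($C = \left(-4\right) \left(-21\right) = 84$)
$G{\left(z \right)} = - \frac{1}{z}$
$V = 8$ ($V = 9 - \left(84 - 83\right) = 9 - 1 = 8$)
$G{\left(4 \right)} V = - \frac{1}{4} \cdot 8 = \left(-1\right) \frac{1}{4} \cdot 8 = \left(- \frac{1}{4}\right) 8 = -2$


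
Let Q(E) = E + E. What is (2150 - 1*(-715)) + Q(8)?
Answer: 2881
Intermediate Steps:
Q(E) = 2*E
(2150 - 1*(-715)) + Q(8) = (2150 - 1*(-715)) + 2*8 = (2150 + 715) + 16 = 2865 + 16 = 2881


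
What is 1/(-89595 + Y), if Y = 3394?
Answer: -1/86201 ≈ -1.1601e-5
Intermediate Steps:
1/(-89595 + Y) = 1/(-89595 + 3394) = 1/(-86201) = -1/86201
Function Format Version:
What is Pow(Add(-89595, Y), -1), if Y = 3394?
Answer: Rational(-1, 86201) ≈ -1.1601e-5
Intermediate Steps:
Pow(Add(-89595, Y), -1) = Pow(Add(-89595, 3394), -1) = Pow(-86201, -1) = Rational(-1, 86201)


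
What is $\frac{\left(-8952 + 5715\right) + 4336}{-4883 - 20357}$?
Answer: $- \frac{1099}{25240} \approx -0.043542$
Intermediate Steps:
$\frac{\left(-8952 + 5715\right) + 4336}{-4883 - 20357} = \frac{-3237 + 4336}{-25240} = 1099 \left(- \frac{1}{25240}\right) = - \frac{1099}{25240}$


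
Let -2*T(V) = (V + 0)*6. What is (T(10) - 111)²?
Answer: 19881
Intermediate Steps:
T(V) = -3*V (T(V) = -(V + 0)*6/2 = -V*6/2 = -3*V)
(T(10) - 111)² = (-3*10 - 111)² = (-30 - 111)² = (-141)² = 19881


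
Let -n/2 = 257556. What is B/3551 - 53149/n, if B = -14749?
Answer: -7408654789/1829162712 ≈ -4.0503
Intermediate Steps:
n = -515112 (n = -2*257556 = -515112)
B/3551 - 53149/n = -14749/3551 - 53149/(-515112) = -14749*1/3551 - 53149*(-1/515112) = -14749/3551 + 53149/515112 = -7408654789/1829162712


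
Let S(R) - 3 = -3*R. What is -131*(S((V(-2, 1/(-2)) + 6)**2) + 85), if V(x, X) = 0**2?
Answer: 2620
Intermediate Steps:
V(x, X) = 0
S(R) = 3 - 3*R
-131*(S((V(-2, 1/(-2)) + 6)**2) + 85) = -131*((3 - 3*(0 + 6)**2) + 85) = -131*((3 - 3*6**2) + 85) = -131*((3 - 3*36) + 85) = -131*((3 - 108) + 85) = -131*(-105 + 85) = -131*(-20) = 2620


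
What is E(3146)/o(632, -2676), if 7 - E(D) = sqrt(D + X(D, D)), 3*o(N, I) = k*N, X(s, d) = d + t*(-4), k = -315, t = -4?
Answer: -1/9480 + sqrt(1577)/33180 ≈ 0.0010914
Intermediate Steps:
X(s, d) = 16 + d (X(s, d) = d - 4*(-4) = d + 16 = 16 + d)
o(N, I) = -105*N (o(N, I) = (-315*N)/3 = -105*N)
E(D) = 7 - sqrt(16 + 2*D) (E(D) = 7 - sqrt(D + (16 + D)) = 7 - sqrt(16 + 2*D))
E(3146)/o(632, -2676) = (7 - sqrt(16 + 2*3146))/((-105*632)) = (7 - sqrt(16 + 6292))/(-66360) = (7 - sqrt(6308))*(-1/66360) = (7 - 2*sqrt(1577))*(-1/66360) = -1/9480 + sqrt(1577)/33180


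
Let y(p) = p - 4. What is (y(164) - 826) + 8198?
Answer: 7532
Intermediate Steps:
y(p) = -4 + p
(y(164) - 826) + 8198 = ((-4 + 164) - 826) + 8198 = (160 - 826) + 8198 = -666 + 8198 = 7532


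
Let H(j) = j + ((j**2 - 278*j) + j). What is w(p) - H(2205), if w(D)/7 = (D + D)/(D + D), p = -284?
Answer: -4253438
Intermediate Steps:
w(D) = 7 (w(D) = 7*((D + D)/(D + D)) = 7*((2*D)/((2*D))) = 7*((2*D)*(1/(2*D))) = 7*1 = 7)
H(j) = j**2 - 276*j (H(j) = j + (j**2 - 277*j) = j**2 - 276*j)
w(p) - H(2205) = 7 - 2205*(-276 + 2205) = 7 - 2205*1929 = 7 - 1*4253445 = 7 - 4253445 = -4253438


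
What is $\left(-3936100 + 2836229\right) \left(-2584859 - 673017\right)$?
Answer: $3583243333996$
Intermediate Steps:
$\left(-3936100 + 2836229\right) \left(-2584859 - 673017\right) = - 1099871 \left(-2584859 - 673017\right) = \left(-1099871\right) \left(-3257876\right) = 3583243333996$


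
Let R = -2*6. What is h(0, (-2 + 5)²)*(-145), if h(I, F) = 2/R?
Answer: 145/6 ≈ 24.167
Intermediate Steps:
R = -12
h(I, F) = -⅙ (h(I, F) = 2/(-12) = 2*(-1/12) = -⅙)
h(0, (-2 + 5)²)*(-145) = -⅙*(-145) = 145/6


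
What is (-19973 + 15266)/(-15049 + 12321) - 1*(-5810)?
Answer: 15854387/2728 ≈ 5811.7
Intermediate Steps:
(-19973 + 15266)/(-15049 + 12321) - 1*(-5810) = -4707/(-2728) + 5810 = -4707*(-1/2728) + 5810 = 4707/2728 + 5810 = 15854387/2728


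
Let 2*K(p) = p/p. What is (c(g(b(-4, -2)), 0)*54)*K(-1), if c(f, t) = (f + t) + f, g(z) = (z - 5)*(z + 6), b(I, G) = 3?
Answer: -972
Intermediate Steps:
g(z) = (-5 + z)*(6 + z)
K(p) = ½ (K(p) = (p/p)/2 = (½)*1 = ½)
c(f, t) = t + 2*f
(c(g(b(-4, -2)), 0)*54)*K(-1) = ((0 + 2*(-30 + 3 + 3²))*54)*(½) = ((0 + 2*(-30 + 3 + 9))*54)*(½) = ((0 + 2*(-18))*54)*(½) = ((0 - 36)*54)*(½) = -36*54*(½) = -1944*½ = -972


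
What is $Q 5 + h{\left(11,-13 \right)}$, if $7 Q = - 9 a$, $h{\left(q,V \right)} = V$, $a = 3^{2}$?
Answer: $- \frac{496}{7} \approx -70.857$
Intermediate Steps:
$a = 9$
$Q = - \frac{81}{7}$ ($Q = \frac{\left(-9\right) 9}{7} = \frac{1}{7} \left(-81\right) = - \frac{81}{7} \approx -11.571$)
$Q 5 + h{\left(11,-13 \right)} = \left(- \frac{81}{7}\right) 5 - 13 = - \frac{405}{7} - 13 = - \frac{496}{7}$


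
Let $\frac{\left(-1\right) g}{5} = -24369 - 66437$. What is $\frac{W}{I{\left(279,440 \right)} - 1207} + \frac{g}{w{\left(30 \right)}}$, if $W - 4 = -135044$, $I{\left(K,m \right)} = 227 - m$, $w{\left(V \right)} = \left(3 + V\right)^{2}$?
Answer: $\frac{39589058}{77319} \approx 512.02$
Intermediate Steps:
$g = 454030$ ($g = - 5 \left(-24369 - 66437\right) = \left(-5\right) \left(-90806\right) = 454030$)
$W = -135040$ ($W = 4 - 135044 = -135040$)
$\frac{W}{I{\left(279,440 \right)} - 1207} + \frac{g}{w{\left(30 \right)}} = - \frac{135040}{\left(227 - 440\right) - 1207} + \frac{454030}{\left(3 + 30\right)^{2}} = - \frac{135040}{\left(227 - 440\right) - 1207} + \frac{454030}{33^{2}} = - \frac{135040}{-213 - 1207} + \frac{454030}{1089} = - \frac{135040}{-1420} + 454030 \cdot \frac{1}{1089} = \left(-135040\right) \left(- \frac{1}{1420}\right) + \frac{454030}{1089} = \frac{6752}{71} + \frac{454030}{1089} = \frac{39589058}{77319}$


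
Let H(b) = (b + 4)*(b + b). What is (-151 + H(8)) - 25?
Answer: 16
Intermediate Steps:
H(b) = 2*b*(4 + b) (H(b) = (4 + b)*(2*b) = 2*b*(4 + b))
(-151 + H(8)) - 25 = (-151 + 2*8*(4 + 8)) - 25 = (-151 + 2*8*12) - 25 = (-151 + 192) - 25 = 41 - 25 = 16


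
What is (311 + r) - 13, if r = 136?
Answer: 434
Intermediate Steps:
(311 + r) - 13 = (311 + 136) - 13 = 447 - 13 = 434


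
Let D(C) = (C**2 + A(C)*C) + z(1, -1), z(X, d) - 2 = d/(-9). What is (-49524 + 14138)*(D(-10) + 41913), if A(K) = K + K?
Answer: -13444415296/9 ≈ -1.4938e+9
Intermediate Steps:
A(K) = 2*K
z(X, d) = 2 - d/9 (z(X, d) = 2 + d/(-9) = 2 + d*(-1/9) = 2 - d/9)
D(C) = 19/9 + 3*C**2 (D(C) = (C**2 + (2*C)*C) + (2 - 1/9*(-1)) = (C**2 + 2*C**2) + (2 + 1/9) = 3*C**2 + 19/9 = 19/9 + 3*C**2)
(-49524 + 14138)*(D(-10) + 41913) = (-49524 + 14138)*((19/9 + 3*(-10)**2) + 41913) = -35386*((19/9 + 3*100) + 41913) = -35386*((19/9 + 300) + 41913) = -35386*(2719/9 + 41913) = -35386*379936/9 = -13444415296/9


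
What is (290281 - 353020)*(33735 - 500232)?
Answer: 29267555283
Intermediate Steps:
(290281 - 353020)*(33735 - 500232) = -62739*(-466497) = 29267555283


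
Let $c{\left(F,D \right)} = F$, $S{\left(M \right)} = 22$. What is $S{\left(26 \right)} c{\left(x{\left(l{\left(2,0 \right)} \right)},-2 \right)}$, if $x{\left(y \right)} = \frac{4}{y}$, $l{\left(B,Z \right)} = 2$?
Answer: $44$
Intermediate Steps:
$S{\left(26 \right)} c{\left(x{\left(l{\left(2,0 \right)} \right)},-2 \right)} = 22 \cdot \frac{4}{2} = 22 \cdot 4 \cdot \frac{1}{2} = 22 \cdot 2 = 44$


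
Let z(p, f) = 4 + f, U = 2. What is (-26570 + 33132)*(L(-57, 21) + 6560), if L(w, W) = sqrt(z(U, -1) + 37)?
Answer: 43046720 + 13124*sqrt(10) ≈ 4.3088e+7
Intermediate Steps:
L(w, W) = 2*sqrt(10) (L(w, W) = sqrt((4 - 1) + 37) = sqrt(3 + 37) = sqrt(40) = 2*sqrt(10))
(-26570 + 33132)*(L(-57, 21) + 6560) = (-26570 + 33132)*(2*sqrt(10) + 6560) = 6562*(6560 + 2*sqrt(10)) = 43046720 + 13124*sqrt(10)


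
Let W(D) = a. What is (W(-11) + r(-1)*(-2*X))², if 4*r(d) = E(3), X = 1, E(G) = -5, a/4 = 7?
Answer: 3721/4 ≈ 930.25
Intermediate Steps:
a = 28 (a = 4*7 = 28)
W(D) = 28
r(d) = -5/4 (r(d) = (¼)*(-5) = -5/4)
(W(-11) + r(-1)*(-2*X))² = (28 - (-5)/2)² = (28 - 5/4*(-2))² = (28 + 5/2)² = (61/2)² = 3721/4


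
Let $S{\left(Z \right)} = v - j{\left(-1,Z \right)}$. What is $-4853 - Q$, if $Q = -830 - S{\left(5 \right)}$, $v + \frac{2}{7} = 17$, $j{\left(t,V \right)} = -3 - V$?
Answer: $- \frac{27988}{7} \approx -3998.3$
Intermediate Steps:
$v = \frac{117}{7}$ ($v = - \frac{2}{7} + 17 = \frac{117}{7} \approx 16.714$)
$S{\left(Z \right)} = \frac{138}{7} + Z$ ($S{\left(Z \right)} = \frac{117}{7} - \left(-3 - Z\right) = \frac{117}{7} + \left(3 + Z\right) = \frac{138}{7} + Z$)
$Q = - \frac{5983}{7}$ ($Q = -830 - \left(\frac{138}{7} + 5\right) = -830 - \frac{173}{7} = - \frac{5983}{7} \approx -854.71$)
$-4853 - Q = -4853 - - \frac{5983}{7} = -4853 + \frac{5983}{7} = - \frac{27988}{7}$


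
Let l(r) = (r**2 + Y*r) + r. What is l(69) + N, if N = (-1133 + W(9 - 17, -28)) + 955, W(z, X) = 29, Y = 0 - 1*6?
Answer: 4267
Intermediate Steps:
Y = -6 (Y = 0 - 6 = -6)
l(r) = r**2 - 5*r (l(r) = (r**2 - 6*r) + r = r**2 - 5*r)
N = -149 (N = (-1133 + 29) + 955 = -1104 + 955 = -149)
l(69) + N = 69*(-5 + 69) - 149 = 69*64 - 149 = 4416 - 149 = 4267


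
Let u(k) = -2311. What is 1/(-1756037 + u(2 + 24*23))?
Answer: -1/1758348 ≈ -5.6872e-7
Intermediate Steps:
1/(-1756037 + u(2 + 24*23)) = 1/(-1756037 - 2311) = 1/(-1758348) = -1/1758348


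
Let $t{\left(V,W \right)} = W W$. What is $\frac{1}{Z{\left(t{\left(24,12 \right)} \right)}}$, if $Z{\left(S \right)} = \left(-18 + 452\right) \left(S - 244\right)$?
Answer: $- \frac{1}{43400} \approx -2.3041 \cdot 10^{-5}$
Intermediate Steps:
$t{\left(V,W \right)} = W^{2}$
$Z{\left(S \right)} = -105896 + 434 S$ ($Z{\left(S \right)} = 434 \left(-244 + S\right) = -105896 + 434 S$)
$\frac{1}{Z{\left(t{\left(24,12 \right)} \right)}} = \frac{1}{-105896 + 434 \cdot 12^{2}} = \frac{1}{-105896 + 434 \cdot 144} = \frac{1}{-105896 + 62496} = \frac{1}{-43400} = - \frac{1}{43400}$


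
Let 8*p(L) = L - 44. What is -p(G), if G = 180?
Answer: -17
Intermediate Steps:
p(L) = -11/2 + L/8 (p(L) = (L - 44)/8 = (-44 + L)/8 = -11/2 + L/8)
-p(G) = -(-11/2 + (⅛)*180) = -(-11/2 + 45/2) = -1*17 = -17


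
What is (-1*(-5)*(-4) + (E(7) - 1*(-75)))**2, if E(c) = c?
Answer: 3844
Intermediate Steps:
(-1*(-5)*(-4) + (E(7) - 1*(-75)))**2 = (-1*(-5)*(-4) + (7 - 1*(-75)))**2 = (5*(-4) + (7 + 75))**2 = (-20 + 82)**2 = 62**2 = 3844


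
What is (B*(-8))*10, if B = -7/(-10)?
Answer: -56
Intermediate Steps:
B = 7/10 (B = -7*(-1/10) = 7/10 ≈ 0.70000)
(B*(-8))*10 = ((7/10)*(-8))*10 = -28/5*10 = -56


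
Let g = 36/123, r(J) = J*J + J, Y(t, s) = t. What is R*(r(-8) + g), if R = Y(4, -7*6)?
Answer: 9232/41 ≈ 225.17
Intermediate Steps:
R = 4
r(J) = J + J² (r(J) = J² + J = J + J²)
g = 12/41 (g = 36*(1/123) = 12/41 ≈ 0.29268)
R*(r(-8) + g) = 4*(-8*(1 - 8) + 12/41) = 4*(-8*(-7) + 12/41) = 4*(56 + 12/41) = 4*(2308/41) = 9232/41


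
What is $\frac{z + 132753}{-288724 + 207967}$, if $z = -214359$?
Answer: $\frac{27202}{26919} \approx 1.0105$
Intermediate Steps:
$\frac{z + 132753}{-288724 + 207967} = \frac{-214359 + 132753}{-288724 + 207967} = - \frac{81606}{-80757} = \left(-81606\right) \left(- \frac{1}{80757}\right) = \frac{27202}{26919}$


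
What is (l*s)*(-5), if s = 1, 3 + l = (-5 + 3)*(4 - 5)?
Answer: 5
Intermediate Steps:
l = -1 (l = -3 + (-5 + 3)*(4 - 5) = -3 - 2*(-1) = -3 + 2 = -1)
(l*s)*(-5) = -1*1*(-5) = -1*(-5) = 5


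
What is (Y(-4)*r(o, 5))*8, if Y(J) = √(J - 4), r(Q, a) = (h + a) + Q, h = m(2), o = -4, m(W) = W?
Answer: 48*I*√2 ≈ 67.882*I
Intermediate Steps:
h = 2
r(Q, a) = 2 + Q + a (r(Q, a) = (2 + a) + Q = 2 + Q + a)
Y(J) = √(-4 + J)
(Y(-4)*r(o, 5))*8 = (√(-4 - 4)*(2 - 4 + 5))*8 = (√(-8)*3)*8 = ((2*I*√2)*3)*8 = (6*I*√2)*8 = 48*I*√2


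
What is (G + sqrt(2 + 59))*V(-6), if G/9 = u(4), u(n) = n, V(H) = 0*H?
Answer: 0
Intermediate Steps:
V(H) = 0
G = 36 (G = 9*4 = 36)
(G + sqrt(2 + 59))*V(-6) = (36 + sqrt(2 + 59))*0 = (36 + sqrt(61))*0 = 0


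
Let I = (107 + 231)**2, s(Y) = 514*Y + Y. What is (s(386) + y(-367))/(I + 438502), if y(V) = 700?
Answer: 99745/276373 ≈ 0.36091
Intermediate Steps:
s(Y) = 515*Y
I = 114244 (I = 338**2 = 114244)
(s(386) + y(-367))/(I + 438502) = (515*386 + 700)/(114244 + 438502) = (198790 + 700)/552746 = 199490*(1/552746) = 99745/276373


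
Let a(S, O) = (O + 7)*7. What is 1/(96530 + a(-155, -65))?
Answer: 1/96124 ≈ 1.0403e-5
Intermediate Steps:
a(S, O) = 49 + 7*O (a(S, O) = (7 + O)*7 = 49 + 7*O)
1/(96530 + a(-155, -65)) = 1/(96530 + (49 + 7*(-65))) = 1/(96530 + (49 - 455)) = 1/(96530 - 406) = 1/96124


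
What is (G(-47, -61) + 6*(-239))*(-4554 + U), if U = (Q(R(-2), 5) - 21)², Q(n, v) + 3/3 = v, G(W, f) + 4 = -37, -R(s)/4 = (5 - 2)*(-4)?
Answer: 6290875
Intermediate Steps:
R(s) = 48 (R(s) = -4*(5 - 2)*(-4) = -12*(-4) = -4*(-12) = 48)
G(W, f) = -41 (G(W, f) = -4 - 37 = -41)
Q(n, v) = -1 + v
U = 289 (U = ((-1 + 5) - 21)² = (4 - 21)² = (-17)² = 289)
(G(-47, -61) + 6*(-239))*(-4554 + U) = (-41 + 6*(-239))*(-4554 + 289) = (-41 - 1434)*(-4265) = -1475*(-4265) = 6290875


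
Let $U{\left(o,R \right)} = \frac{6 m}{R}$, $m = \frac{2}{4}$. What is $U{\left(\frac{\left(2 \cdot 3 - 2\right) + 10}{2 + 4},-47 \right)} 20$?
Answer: $- \frac{60}{47} \approx -1.2766$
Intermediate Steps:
$m = \frac{1}{2}$ ($m = 2 \cdot \frac{1}{4} = \frac{1}{2} \approx 0.5$)
$U{\left(o,R \right)} = \frac{3}{R}$ ($U{\left(o,R \right)} = \frac{6 \cdot \frac{1}{2}}{R} = \frac{3}{R}$)
$U{\left(\frac{\left(2 \cdot 3 - 2\right) + 10}{2 + 4},-47 \right)} 20 = \frac{3}{-47} \cdot 20 = 3 \left(- \frac{1}{47}\right) 20 = \left(- \frac{3}{47}\right) 20 = - \frac{60}{47}$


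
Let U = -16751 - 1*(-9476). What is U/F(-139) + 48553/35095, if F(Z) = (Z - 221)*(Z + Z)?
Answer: 306924541/234153840 ≈ 1.3108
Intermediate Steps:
U = -7275 (U = -16751 + 9476 = -7275)
F(Z) = 2*Z*(-221 + Z) (F(Z) = (-221 + Z)*(2*Z) = 2*Z*(-221 + Z))
U/F(-139) + 48553/35095 = -7275*(-1/(278*(-221 - 139))) + 48553/35095 = -7275/(2*(-139)*(-360)) + 48553*(1/35095) = -7275/100080 + 48553/35095 = -7275*1/100080 + 48553/35095 = -485/6672 + 48553/35095 = 306924541/234153840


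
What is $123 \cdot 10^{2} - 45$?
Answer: $12255$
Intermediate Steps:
$123 \cdot 10^{2} - 45 = 123 \cdot 100 - 45 = 12300 - 45 = 12255$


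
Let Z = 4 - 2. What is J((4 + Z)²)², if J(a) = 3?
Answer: 9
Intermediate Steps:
Z = 2
J((4 + Z)²)² = 3² = 9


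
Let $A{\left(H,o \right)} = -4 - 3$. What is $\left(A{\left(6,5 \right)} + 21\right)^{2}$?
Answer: $196$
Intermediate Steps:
$A{\left(H,o \right)} = -7$ ($A{\left(H,o \right)} = -4 - 3 = -7$)
$\left(A{\left(6,5 \right)} + 21\right)^{2} = \left(-7 + 21\right)^{2} = 14^{2} = 196$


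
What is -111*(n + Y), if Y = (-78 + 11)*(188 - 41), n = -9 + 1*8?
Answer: 1093350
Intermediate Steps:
n = -1 (n = -9 + 8 = -1)
Y = -9849 (Y = -67*147 = -9849)
-111*(n + Y) = -111*(-1 - 9849) = -111*(-9850) = 1093350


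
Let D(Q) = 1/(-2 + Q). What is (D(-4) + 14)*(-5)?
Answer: -415/6 ≈ -69.167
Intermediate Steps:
(D(-4) + 14)*(-5) = (1/(-2 - 4) + 14)*(-5) = (1/(-6) + 14)*(-5) = (-⅙ + 14)*(-5) = (83/6)*(-5) = -415/6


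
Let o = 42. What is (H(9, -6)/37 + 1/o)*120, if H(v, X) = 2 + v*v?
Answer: 70460/259 ≈ 272.05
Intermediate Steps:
H(v, X) = 2 + v²
(H(9, -6)/37 + 1/o)*120 = ((2 + 9²)/37 + 1/42)*120 = ((2 + 81)*(1/37) + 1/42)*120 = (83*(1/37) + 1/42)*120 = (83/37 + 1/42)*120 = (3523/1554)*120 = 70460/259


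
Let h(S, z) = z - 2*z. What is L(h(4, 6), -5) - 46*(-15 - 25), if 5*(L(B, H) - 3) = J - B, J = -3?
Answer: 9218/5 ≈ 1843.6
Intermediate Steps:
h(S, z) = -z
L(B, H) = 12/5 - B/5 (L(B, H) = 3 + (-3 - B)/5 = 3 + (-⅗ - B/5) = 12/5 - B/5)
L(h(4, 6), -5) - 46*(-15 - 25) = (12/5 - (-1)*6/5) - 46*(-15 - 25) = (12/5 - ⅕*(-6)) - 46*(-40) = (12/5 + 6/5) + 1840 = 18/5 + 1840 = 9218/5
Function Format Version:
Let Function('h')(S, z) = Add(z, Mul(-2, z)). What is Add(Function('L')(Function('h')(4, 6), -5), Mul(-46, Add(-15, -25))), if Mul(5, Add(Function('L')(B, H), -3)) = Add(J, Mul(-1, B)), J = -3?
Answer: Rational(9218, 5) ≈ 1843.6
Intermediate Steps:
Function('h')(S, z) = Mul(-1, z)
Function('L')(B, H) = Add(Rational(12, 5), Mul(Rational(-1, 5), B)) (Function('L')(B, H) = Add(3, Mul(Rational(1, 5), Add(-3, Mul(-1, B)))) = Add(3, Add(Rational(-3, 5), Mul(Rational(-1, 5), B))) = Add(Rational(12, 5), Mul(Rational(-1, 5), B)))
Add(Function('L')(Function('h')(4, 6), -5), Mul(-46, Add(-15, -25))) = Add(Add(Rational(12, 5), Mul(Rational(-1, 5), Mul(-1, 6))), Mul(-46, Add(-15, -25))) = Add(Add(Rational(12, 5), Mul(Rational(-1, 5), -6)), Mul(-46, -40)) = Add(Add(Rational(12, 5), Rational(6, 5)), 1840) = Add(Rational(18, 5), 1840) = Rational(9218, 5)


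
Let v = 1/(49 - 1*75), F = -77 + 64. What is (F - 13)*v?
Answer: 1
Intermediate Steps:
F = -13
v = -1/26 (v = 1/(49 - 75) = 1/(-26) = -1/26 ≈ -0.038462)
(F - 13)*v = (-13 - 13)*(-1/26) = -26*(-1/26) = 1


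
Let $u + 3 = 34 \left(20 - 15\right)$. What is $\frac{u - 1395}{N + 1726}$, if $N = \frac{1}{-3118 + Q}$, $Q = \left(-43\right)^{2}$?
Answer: $- \frac{1558332}{2190293} \approx -0.71147$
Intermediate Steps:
$Q = 1849$
$N = - \frac{1}{1269}$ ($N = \frac{1}{-3118 + 1849} = \frac{1}{-1269} = - \frac{1}{1269} \approx -0.00078802$)
$u = 167$ ($u = -3 + 34 \left(20 - 15\right) = -3 + 34 \cdot 5 = -3 + 170 = 167$)
$\frac{u - 1395}{N + 1726} = \frac{167 - 1395}{- \frac{1}{1269} + 1726} = - \frac{1228}{\frac{2190293}{1269}} = \left(-1228\right) \frac{1269}{2190293} = - \frac{1558332}{2190293}$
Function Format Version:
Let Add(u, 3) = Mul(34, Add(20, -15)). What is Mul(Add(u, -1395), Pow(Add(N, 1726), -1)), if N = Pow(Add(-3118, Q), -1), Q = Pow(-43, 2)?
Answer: Rational(-1558332, 2190293) ≈ -0.71147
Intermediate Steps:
Q = 1849
N = Rational(-1, 1269) (N = Pow(Add(-3118, 1849), -1) = Pow(-1269, -1) = Rational(-1, 1269) ≈ -0.00078802)
u = 167 (u = Add(-3, Mul(34, Add(20, -15))) = Add(-3, Mul(34, 5)) = Add(-3, 170) = 167)
Mul(Add(u, -1395), Pow(Add(N, 1726), -1)) = Mul(Add(167, -1395), Pow(Add(Rational(-1, 1269), 1726), -1)) = Mul(-1228, Pow(Rational(2190293, 1269), -1)) = Mul(-1228, Rational(1269, 2190293)) = Rational(-1558332, 2190293)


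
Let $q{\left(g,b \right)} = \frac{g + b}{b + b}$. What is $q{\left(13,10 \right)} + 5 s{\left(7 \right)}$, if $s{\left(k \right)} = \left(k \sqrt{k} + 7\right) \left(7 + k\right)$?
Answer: $\frac{9823}{20} + 490 \sqrt{7} \approx 1787.6$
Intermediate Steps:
$q{\left(g,b \right)} = \frac{b + g}{2 b}$
$s{\left(k \right)} = \left(7 + k\right) \left(7 + k^{\frac{3}{2}}\right)$ ($s{\left(k \right)} = \left(k^{\frac{3}{2}} + 7\right) \left(7 + k\right) = \left(7 + k^{\frac{3}{2}}\right) \left(7 + k\right) = \left(7 + k\right) \left(7 + k^{\frac{3}{2}}\right)$)
$q{\left(13,10 \right)} + 5 s{\left(7 \right)} = \frac{10 + 13}{2 \cdot 10} + 5 \left(49 + 7^{\frac{5}{2}} + 7 \cdot 7 + 7 \cdot 7^{\frac{3}{2}}\right) = \frac{1}{2} \cdot \frac{1}{10} \cdot 23 + 5 \left(49 + 49 \sqrt{7} + 49 + 7 \cdot 7 \sqrt{7}\right) = \frac{23}{20} + 5 \left(49 + 49 \sqrt{7} + 49 + 49 \sqrt{7}\right) = \frac{23}{20} + 5 \left(98 + 98 \sqrt{7}\right) = \frac{23}{20} + \left(490 + 490 \sqrt{7}\right) = \frac{9823}{20} + 490 \sqrt{7}$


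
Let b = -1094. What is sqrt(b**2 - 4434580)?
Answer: 4*I*sqrt(202359) ≈ 1799.4*I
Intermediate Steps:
sqrt(b**2 - 4434580) = sqrt((-1094)**2 - 4434580) = sqrt(1196836 - 4434580) = sqrt(-3237744) = 4*I*sqrt(202359)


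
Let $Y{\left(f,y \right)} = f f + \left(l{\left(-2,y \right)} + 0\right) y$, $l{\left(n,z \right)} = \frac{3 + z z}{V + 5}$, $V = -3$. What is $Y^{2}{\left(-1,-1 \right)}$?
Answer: $1$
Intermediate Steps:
$l{\left(n,z \right)} = \frac{3}{2} + \frac{z^{2}}{2}$ ($l{\left(n,z \right)} = \frac{3 + z z}{-3 + 5} = \frac{3 + z^{2}}{2} = \left(3 + z^{2}\right) \frac{1}{2} = \frac{3}{2} + \frac{z^{2}}{2}$)
$Y{\left(f,y \right)} = f^{2} + y \left(\frac{3}{2} + \frac{y^{2}}{2}\right)$ ($Y{\left(f,y \right)} = f f + \left(\left(\frac{3}{2} + \frac{y^{2}}{2}\right) + 0\right) y = f^{2} + \left(\frac{3}{2} + \frac{y^{2}}{2}\right) y = f^{2} + y \left(\frac{3}{2} + \frac{y^{2}}{2}\right)$)
$Y^{2}{\left(-1,-1 \right)} = \left(\left(-1\right)^{2} + \frac{1}{2} \left(-1\right) \left(3 + \left(-1\right)^{2}\right)\right)^{2} = \left(1 + \frac{1}{2} \left(-1\right) \left(3 + 1\right)\right)^{2} = \left(1 + \frac{1}{2} \left(-1\right) 4\right)^{2} = \left(1 - 2\right)^{2} = \left(-1\right)^{2} = 1$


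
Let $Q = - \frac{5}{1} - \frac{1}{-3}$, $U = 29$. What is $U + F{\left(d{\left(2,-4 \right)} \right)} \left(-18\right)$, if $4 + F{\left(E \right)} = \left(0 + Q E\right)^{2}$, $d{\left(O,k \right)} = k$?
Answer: $-6171$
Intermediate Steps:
$Q = - \frac{14}{3}$ ($Q = \left(-5\right) 1 - - \frac{1}{3} = -5 + \frac{1}{3} = - \frac{14}{3} \approx -4.6667$)
$F{\left(E \right)} = -4 + \frac{196 E^{2}}{9}$ ($F{\left(E \right)} = -4 + \left(0 - \frac{14 E}{3}\right)^{2} = -4 + \left(- \frac{14 E}{3}\right)^{2} = -4 + \frac{196 E^{2}}{9}$)
$U + F{\left(d{\left(2,-4 \right)} \right)} \left(-18\right) = 29 + \left(-4 + \frac{196 \left(-4\right)^{2}}{9}\right) \left(-18\right) = 29 + \left(-4 + \frac{196}{9} \cdot 16\right) \left(-18\right) = 29 + \left(-4 + \frac{3136}{9}\right) \left(-18\right) = 29 + \frac{3100}{9} \left(-18\right) = 29 - 6200 = -6171$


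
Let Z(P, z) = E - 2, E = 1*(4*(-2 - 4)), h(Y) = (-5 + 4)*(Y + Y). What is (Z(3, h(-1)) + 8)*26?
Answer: -468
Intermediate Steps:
h(Y) = -2*Y
E = -24 (E = 1*(4*(-6)) = 1*(-24) = -24)
Z(P, z) = -26 (Z(P, z) = -24 - 2 = -26)
(Z(3, h(-1)) + 8)*26 = (-26 + 8)*26 = -18*26 = -468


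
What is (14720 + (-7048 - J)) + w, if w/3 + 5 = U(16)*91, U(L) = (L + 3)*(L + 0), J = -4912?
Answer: 95561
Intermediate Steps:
U(L) = L*(3 + L) (U(L) = (3 + L)*L = L*(3 + L))
w = 82977 (w = -15 + 3*((16*(3 + 16))*91) = -15 + 3*((16*19)*91) = -15 + 3*(304*91) = -15 + 3*27664 = -15 + 82992 = 82977)
(14720 + (-7048 - J)) + w = (14720 + (-7048 - 1*(-4912))) + 82977 = (14720 + (-7048 + 4912)) + 82977 = (14720 - 2136) + 82977 = 12584 + 82977 = 95561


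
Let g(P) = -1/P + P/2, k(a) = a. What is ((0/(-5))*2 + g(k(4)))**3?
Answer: 343/64 ≈ 5.3594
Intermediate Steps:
g(P) = P/2 - 1/P (g(P) = -1/P + P*(1/2) = -1/P + P/2 = P/2 - 1/P)
((0/(-5))*2 + g(k(4)))**3 = ((0/(-5))*2 + ((1/2)*4 - 1/4))**3 = ((0*(-1/5))*2 + (2 - 1*1/4))**3 = (0*2 + (2 - 1/4))**3 = (0 + 7/4)**3 = (7/4)**3 = 343/64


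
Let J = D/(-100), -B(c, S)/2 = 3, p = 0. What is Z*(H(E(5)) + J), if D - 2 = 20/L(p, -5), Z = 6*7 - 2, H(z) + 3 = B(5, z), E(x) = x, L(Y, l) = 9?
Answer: -16276/45 ≈ -361.69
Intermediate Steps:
B(c, S) = -6 (B(c, S) = -2*3 = -6)
H(z) = -9 (H(z) = -3 - 6 = -9)
Z = 40 (Z = 42 - 2 = 40)
D = 38/9 (D = 2 + 20/9 = 38/9 ≈ 4.2222)
J = -19/450 (J = (38/9)/(-100) = (38/9)*(-1/100) = -19/450 ≈ -0.042222)
Z*(H(E(5)) + J) = 40*(-9 - 19/450) = 40*(-4069/450) = -16276/45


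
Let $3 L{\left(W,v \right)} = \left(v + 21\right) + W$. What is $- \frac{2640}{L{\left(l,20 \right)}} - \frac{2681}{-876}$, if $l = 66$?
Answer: $- \frac{6651053}{93732} \approx -70.958$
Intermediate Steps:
$L{\left(W,v \right)} = 7 + \frac{W}{3} + \frac{v}{3}$ ($L{\left(W,v \right)} = \frac{\left(v + 21\right) + W}{3} = \frac{\left(21 + v\right) + W}{3} = \frac{21 + W + v}{3} = 7 + \frac{W}{3} + \frac{v}{3}$)
$- \frac{2640}{L{\left(l,20 \right)}} - \frac{2681}{-876} = - \frac{2640}{7 + \frac{1}{3} \cdot 66 + \frac{1}{3} \cdot 20} - \frac{2681}{-876} = - \frac{2640}{7 + 22 + \frac{20}{3}} - - \frac{2681}{876} = - \frac{2640}{\frac{107}{3}} + \frac{2681}{876} = \left(-2640\right) \frac{3}{107} + \frac{2681}{876} = - \frac{7920}{107} + \frac{2681}{876} = - \frac{6651053}{93732}$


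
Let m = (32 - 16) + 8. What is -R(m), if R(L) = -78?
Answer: 78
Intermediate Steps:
m = 24 (m = 16 + 8 = 24)
-R(m) = -1*(-78) = 78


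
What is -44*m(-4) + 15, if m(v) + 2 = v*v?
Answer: -601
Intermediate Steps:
m(v) = -2 + v² (m(v) = -2 + v*v = -2 + v²)
-44*m(-4) + 15 = -44*(-2 + (-4)²) + 15 = -44*(-2 + 16) + 15 = -44*14 + 15 = -616 + 15 = -601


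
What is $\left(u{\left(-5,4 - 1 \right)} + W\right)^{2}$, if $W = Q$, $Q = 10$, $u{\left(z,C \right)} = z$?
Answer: $25$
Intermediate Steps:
$W = 10$
$\left(u{\left(-5,4 - 1 \right)} + W\right)^{2} = \left(-5 + 10\right)^{2} = 5^{2} = 25$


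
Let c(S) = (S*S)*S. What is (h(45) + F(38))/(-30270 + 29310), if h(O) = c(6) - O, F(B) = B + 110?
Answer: -319/960 ≈ -0.33229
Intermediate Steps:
c(S) = S³ (c(S) = S²*S = S³)
F(B) = 110 + B
h(O) = 216 - O (h(O) = 6³ - O = 216 - O)
(h(45) + F(38))/(-30270 + 29310) = ((216 - 1*45) + (110 + 38))/(-30270 + 29310) = ((216 - 45) + 148)/(-960) = (171 + 148)*(-1/960) = 319*(-1/960) = -319/960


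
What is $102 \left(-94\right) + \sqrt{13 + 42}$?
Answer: $-9588 + \sqrt{55} \approx -9580.6$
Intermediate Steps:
$102 \left(-94\right) + \sqrt{13 + 42} = -9588 + \sqrt{55}$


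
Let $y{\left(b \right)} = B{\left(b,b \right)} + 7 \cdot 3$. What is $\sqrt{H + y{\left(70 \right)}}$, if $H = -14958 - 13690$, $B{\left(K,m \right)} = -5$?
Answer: $2 i \sqrt{7158} \approx 169.21 i$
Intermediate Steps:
$H = -28648$ ($H = -14958 - 13690 = -28648$)
$y{\left(b \right)} = 16$ ($y{\left(b \right)} = -5 + 7 \cdot 3 = -5 + 21 = 16$)
$\sqrt{H + y{\left(70 \right)}} = \sqrt{-28648 + 16} = \sqrt{-28632} = 2 i \sqrt{7158}$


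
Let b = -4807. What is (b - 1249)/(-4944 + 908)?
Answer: 1514/1009 ≈ 1.5005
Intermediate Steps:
(b - 1249)/(-4944 + 908) = (-4807 - 1249)/(-4944 + 908) = -6056/(-4036) = -6056*(-1/4036) = 1514/1009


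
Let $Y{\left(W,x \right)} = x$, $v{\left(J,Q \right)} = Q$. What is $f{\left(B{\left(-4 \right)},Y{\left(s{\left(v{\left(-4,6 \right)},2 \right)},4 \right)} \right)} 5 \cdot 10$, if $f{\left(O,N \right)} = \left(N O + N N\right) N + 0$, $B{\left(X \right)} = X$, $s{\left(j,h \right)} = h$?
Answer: $0$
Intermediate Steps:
$f{\left(O,N \right)} = N \left(N^{2} + N O\right)$ ($f{\left(O,N \right)} = \left(N O + N^{2}\right) N + 0 = \left(N^{2} + N O\right) N + 0 = N \left(N^{2} + N O\right) + 0 = N \left(N^{2} + N O\right)$)
$f{\left(B{\left(-4 \right)},Y{\left(s{\left(v{\left(-4,6 \right)},2 \right)},4 \right)} \right)} 5 \cdot 10 = 4^{2} \left(4 - 4\right) 5 \cdot 10 = 16 \cdot 0 \cdot 5 \cdot 10 = 0 \cdot 5 \cdot 10 = 0 \cdot 10 = 0$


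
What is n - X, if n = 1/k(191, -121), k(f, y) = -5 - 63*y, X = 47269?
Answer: -360095241/7618 ≈ -47269.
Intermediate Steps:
n = 1/7618 (n = 1/(-5 - 63*(-121)) = 1/(-5 + 7623) = 1/7618 ≈ 0.00013127)
n - X = 1/7618 - 1*47269 = 1/7618 - 47269 = -360095241/7618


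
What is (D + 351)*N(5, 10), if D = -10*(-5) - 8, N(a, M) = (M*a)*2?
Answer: 39300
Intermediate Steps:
N(a, M) = 2*M*a
D = 42 (D = 50 - 8 = 42)
(D + 351)*N(5, 10) = (42 + 351)*(2*10*5) = 393*100 = 39300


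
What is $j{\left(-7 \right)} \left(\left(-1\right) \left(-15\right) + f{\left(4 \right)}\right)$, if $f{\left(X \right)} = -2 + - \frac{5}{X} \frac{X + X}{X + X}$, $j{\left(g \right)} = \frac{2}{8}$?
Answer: $\frac{47}{16} \approx 2.9375$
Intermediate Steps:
$j{\left(g \right)} = \frac{1}{4}$ ($j{\left(g \right)} = 2 \cdot \frac{1}{8} = \frac{1}{4}$)
$f{\left(X \right)} = -2 - \frac{5}{X}$ ($f{\left(X \right)} = -2 + - \frac{5}{X} \frac{2 X}{2 X} = -2 + - \frac{5}{X} 2 X \frac{1}{2 X} = -2 + - \frac{5}{X} 1 = -2 - \frac{5}{X}$)
$j{\left(-7 \right)} \left(\left(-1\right) \left(-15\right) + f{\left(4 \right)}\right) = \frac{\left(-1\right) \left(-15\right) - \left(2 + \frac{5}{4}\right)}{4} = \frac{15 - \frac{13}{4}}{4} = \frac{1}{4} \cdot \frac{47}{4} = \frac{47}{16}$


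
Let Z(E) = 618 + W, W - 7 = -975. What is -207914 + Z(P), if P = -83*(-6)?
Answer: -208264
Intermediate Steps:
W = -968 (W = 7 - 975 = -968)
P = 498
Z(E) = -350 (Z(E) = 618 - 968 = -350)
-207914 + Z(P) = -207914 - 350 = -208264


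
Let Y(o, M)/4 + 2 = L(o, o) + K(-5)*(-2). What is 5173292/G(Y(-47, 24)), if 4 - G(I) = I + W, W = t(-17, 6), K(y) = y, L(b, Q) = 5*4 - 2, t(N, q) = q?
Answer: -2586646/53 ≈ -48805.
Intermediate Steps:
L(b, Q) = 18 (L(b, Q) = 20 - 2 = 18)
W = 6
Y(o, M) = 104 (Y(o, M) = -8 + 4*(18 - 5*(-2)) = -8 + 4*(18 + 10) = -8 + 4*28 = -8 + 112 = 104)
G(I) = -2 - I (G(I) = 4 - (I + 6) = 4 - (6 + I) = 4 + (-6 - I) = -2 - I)
5173292/G(Y(-47, 24)) = 5173292/(-2 - 1*104) = 5173292/(-2 - 104) = 5173292/(-106) = 5173292*(-1/106) = -2586646/53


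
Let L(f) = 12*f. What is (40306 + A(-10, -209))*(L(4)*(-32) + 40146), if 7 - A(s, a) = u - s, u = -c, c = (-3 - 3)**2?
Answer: 1557488790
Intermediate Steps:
c = 36 (c = (-6)**2 = 36)
u = -36 (u = -1*36 = -36)
A(s, a) = 43 + s (A(s, a) = 7 - (-36 - s) = 7 + (36 + s) = 43 + s)
(40306 + A(-10, -209))*(L(4)*(-32) + 40146) = (40306 + (43 - 10))*((12*4)*(-32) + 40146) = (40306 + 33)*(48*(-32) + 40146) = 40339*(-1536 + 40146) = 40339*38610 = 1557488790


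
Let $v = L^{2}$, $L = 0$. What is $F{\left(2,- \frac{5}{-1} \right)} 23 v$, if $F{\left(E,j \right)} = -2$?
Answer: $0$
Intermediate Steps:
$v = 0$ ($v = 0^{2} = 0$)
$F{\left(2,- \frac{5}{-1} \right)} 23 v = \left(-2\right) 23 \cdot 0 = \left(-46\right) 0 = 0$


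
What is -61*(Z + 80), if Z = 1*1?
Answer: -4941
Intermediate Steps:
Z = 1
-61*(Z + 80) = -61*(1 + 80) = -61*81 = -4941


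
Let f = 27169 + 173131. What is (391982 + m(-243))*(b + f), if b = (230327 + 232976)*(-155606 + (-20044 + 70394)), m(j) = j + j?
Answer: -19091388674040928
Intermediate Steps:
m(j) = 2*j
f = 200300
b = -48765420568 (b = 463303*(-155606 + 50350) = 463303*(-105256) = -48765420568)
(391982 + m(-243))*(b + f) = (391982 + 2*(-243))*(-48765420568 + 200300) = (391982 - 486)*(-48765220268) = 391496*(-48765220268) = -19091388674040928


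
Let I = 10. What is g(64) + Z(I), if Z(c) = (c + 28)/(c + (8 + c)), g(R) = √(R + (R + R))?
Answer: 19/14 + 8*√3 ≈ 15.214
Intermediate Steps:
g(R) = √3*√R (g(R) = √(R + 2*R) = √(3*R) = √3*√R)
Z(c) = (28 + c)/(8 + 2*c)
g(64) + Z(I) = √3*√64 + (28 + 10)/(2*(4 + 10)) = √3*8 + (½)*38/14 = 8*√3 + (½)*(1/14)*38 = 8*√3 + 19/14 = 19/14 + 8*√3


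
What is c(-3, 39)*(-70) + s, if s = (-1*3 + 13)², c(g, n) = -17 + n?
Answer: -1440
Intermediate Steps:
s = 100 (s = (-3 + 13)² = 10² = 100)
c(-3, 39)*(-70) + s = (-17 + 39)*(-70) + 100 = 22*(-70) + 100 = -1540 + 100 = -1440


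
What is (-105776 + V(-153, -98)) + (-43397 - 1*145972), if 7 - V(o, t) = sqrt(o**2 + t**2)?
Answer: -295138 - sqrt(33013) ≈ -2.9532e+5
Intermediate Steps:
V(o, t) = 7 - sqrt(o**2 + t**2)
(-105776 + V(-153, -98)) + (-43397 - 1*145972) = (-105776 + (7 - sqrt((-153)**2 + (-98)**2))) + (-43397 - 1*145972) = (-105776 + (7 - sqrt(23409 + 9604))) + (-43397 - 145972) = (-105776 + (7 - sqrt(33013))) - 189369 = (-105769 - sqrt(33013)) - 189369 = -295138 - sqrt(33013)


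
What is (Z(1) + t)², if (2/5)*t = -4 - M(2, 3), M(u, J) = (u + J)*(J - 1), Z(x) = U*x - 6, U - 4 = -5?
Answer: 1764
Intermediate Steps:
U = -1 (U = 4 - 5 = -1)
Z(x) = -6 - x (Z(x) = -x - 6 = -6 - x)
M(u, J) = (-1 + J)*(J + u) (M(u, J) = (J + u)*(-1 + J) = (-1 + J)*(J + u))
t = -35 (t = 5*(-4 - (3² - 1*3 - 1*2 + 3*2))/2 = 5*(-4 - (9 - 3 - 2 + 6))/2 = 5*(-4 - 1*10)/2 = 5*(-4 - 10)/2 = (5/2)*(-14) = -35)
(Z(1) + t)² = ((-6 - 1*1) - 35)² = ((-6 - 1) - 35)² = (-7 - 35)² = (-42)² = 1764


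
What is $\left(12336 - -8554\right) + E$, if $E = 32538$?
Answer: $53428$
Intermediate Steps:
$\left(12336 - -8554\right) + E = \left(12336 - -8554\right) + 32538 = \left(12336 + \left(-3713 + 12267\right)\right) + 32538 = \left(12336 + 8554\right) + 32538 = 20890 + 32538 = 53428$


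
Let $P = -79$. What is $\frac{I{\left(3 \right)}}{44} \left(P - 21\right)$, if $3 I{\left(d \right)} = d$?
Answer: $- \frac{25}{11} \approx -2.2727$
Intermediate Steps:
$I{\left(d \right)} = \frac{d}{3}$
$\frac{I{\left(3 \right)}}{44} \left(P - 21\right) = \frac{\frac{1}{3} \cdot 3}{44} \left(-79 - 21\right) = 1 \cdot \frac{1}{44} \left(-100\right) = \frac{1}{44} \left(-100\right) = - \frac{25}{11}$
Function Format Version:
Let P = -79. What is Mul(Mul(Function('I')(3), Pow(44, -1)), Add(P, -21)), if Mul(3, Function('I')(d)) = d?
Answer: Rational(-25, 11) ≈ -2.2727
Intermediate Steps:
Function('I')(d) = Mul(Rational(1, 3), d)
Mul(Mul(Function('I')(3), Pow(44, -1)), Add(P, -21)) = Mul(Mul(Mul(Rational(1, 3), 3), Pow(44, -1)), Add(-79, -21)) = Mul(Mul(1, Rational(1, 44)), -100) = Mul(Rational(1, 44), -100) = Rational(-25, 11)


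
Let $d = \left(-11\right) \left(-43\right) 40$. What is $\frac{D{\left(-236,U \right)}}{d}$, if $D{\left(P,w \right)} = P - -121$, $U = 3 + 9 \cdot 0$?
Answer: $- \frac{23}{3784} \approx -0.0060782$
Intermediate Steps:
$U = 3$ ($U = 3 + 0 = 3$)
$D{\left(P,w \right)} = 121 + P$ ($D{\left(P,w \right)} = P + 121 = 121 + P$)
$d = 18920$ ($d = 473 \cdot 40 = 18920$)
$\frac{D{\left(-236,U \right)}}{d} = \frac{121 - 236}{18920} = \left(-115\right) \frac{1}{18920} = - \frac{23}{3784}$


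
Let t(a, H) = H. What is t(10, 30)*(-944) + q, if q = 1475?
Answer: -26845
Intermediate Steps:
t(10, 30)*(-944) + q = 30*(-944) + 1475 = -28320 + 1475 = -26845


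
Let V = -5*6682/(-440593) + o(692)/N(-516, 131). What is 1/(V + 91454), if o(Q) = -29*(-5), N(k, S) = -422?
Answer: 185930246/17004014930719 ≈ 1.0934e-5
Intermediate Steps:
o(Q) = 145
V = -49786965/185930246 (V = -5*6682/(-440593) + 145/(-422) = -33410*(-1/440593) + 145*(-1/422) = 33410/440593 - 145/422 = -49786965/185930246 ≈ -0.26777)
1/(V + 91454) = 1/(-49786965/185930246 + 91454) = 1/(17004014930719/185930246) = 185930246/17004014930719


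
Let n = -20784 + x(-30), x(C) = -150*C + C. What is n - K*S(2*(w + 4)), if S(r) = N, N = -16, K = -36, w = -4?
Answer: -16890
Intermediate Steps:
x(C) = -149*C
S(r) = -16
n = -16314 (n = -20784 - 149*(-30) = -20784 + 4470 = -16314)
n - K*S(2*(w + 4)) = -16314 - (-36)*(-16) = -16314 - 1*576 = -16314 - 576 = -16890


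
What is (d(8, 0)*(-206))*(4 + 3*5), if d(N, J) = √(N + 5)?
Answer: -3914*√13 ≈ -14112.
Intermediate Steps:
d(N, J) = √(5 + N)
(d(8, 0)*(-206))*(4 + 3*5) = (√(5 + 8)*(-206))*(4 + 3*5) = (√13*(-206))*(4 + 15) = -206*√13*19 = -3914*√13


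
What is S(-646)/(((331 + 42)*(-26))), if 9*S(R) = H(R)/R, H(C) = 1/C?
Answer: -1/36424175112 ≈ -2.7454e-11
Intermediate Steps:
S(R) = 1/(9*R²) (S(R) = (1/(R*R))/9 = 1/(9*R²))
S(-646)/(((331 + 42)*(-26))) = ((⅑)/(-646)²)/(((331 + 42)*(-26))) = ((⅑)*(1/417316))/((373*(-26))) = (1/3755844)/(-9698) = (1/3755844)*(-1/9698) = -1/36424175112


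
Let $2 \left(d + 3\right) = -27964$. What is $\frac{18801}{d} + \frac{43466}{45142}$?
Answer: $- \frac{120421366}{315655435} \approx -0.3815$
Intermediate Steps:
$d = -13985$ ($d = -3 + \frac{1}{2} \left(-27964\right) = -3 - 13982 = -13985$)
$\frac{18801}{d} + \frac{43466}{45142} = \frac{18801}{-13985} + \frac{43466}{45142} = 18801 \left(- \frac{1}{13985}\right) + 43466 \cdot \frac{1}{45142} = - \frac{18801}{13985} + \frac{21733}{22571} = - \frac{120421366}{315655435}$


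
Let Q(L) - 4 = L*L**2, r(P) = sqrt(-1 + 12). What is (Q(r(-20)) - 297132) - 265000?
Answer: -562128 + 11*sqrt(11) ≈ -5.6209e+5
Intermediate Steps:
r(P) = sqrt(11)
Q(L) = 4 + L**3 (Q(L) = 4 + L*L**2 = 4 + L**3)
(Q(r(-20)) - 297132) - 265000 = ((4 + (sqrt(11))**3) - 297132) - 265000 = ((4 + 11*sqrt(11)) - 297132) - 265000 = (-297128 + 11*sqrt(11)) - 265000 = -562128 + 11*sqrt(11)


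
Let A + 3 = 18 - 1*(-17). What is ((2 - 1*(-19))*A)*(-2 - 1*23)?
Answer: -16800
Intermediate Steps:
A = 32 (A = -3 + (18 - 1*(-17)) = -3 + (18 + 17) = -3 + 35 = 32)
((2 - 1*(-19))*A)*(-2 - 1*23) = ((2 - 1*(-19))*32)*(-2 - 1*23) = ((2 + 19)*32)*(-2 - 23) = (21*32)*(-25) = 672*(-25) = -16800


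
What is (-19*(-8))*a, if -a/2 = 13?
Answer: -3952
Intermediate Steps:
a = -26 (a = -2*13 = -26)
(-19*(-8))*a = -19*(-8)*(-26) = 152*(-26) = -3952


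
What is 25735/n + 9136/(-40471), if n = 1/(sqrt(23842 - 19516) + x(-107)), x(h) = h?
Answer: -111442775931/40471 + 25735*sqrt(4326) ≈ -1.0610e+6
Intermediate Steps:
n = 1/(-107 + sqrt(4326)) (n = 1/(sqrt(23842 - 19516) - 107) = 1/(sqrt(4326) - 107) = 1/(-107 + sqrt(4326)) ≈ -0.024256)
25735/n + 9136/(-40471) = 25735/(-107/7123 - sqrt(4326)/7123) + 9136/(-40471) = 25735/(-107/7123 - sqrt(4326)/7123) + 9136*(-1/40471) = 25735/(-107/7123 - sqrt(4326)/7123) - 9136/40471 = -9136/40471 + 25735/(-107/7123 - sqrt(4326)/7123)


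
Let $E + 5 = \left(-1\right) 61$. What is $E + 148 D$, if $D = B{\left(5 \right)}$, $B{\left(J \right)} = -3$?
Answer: $-510$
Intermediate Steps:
$D = -3$
$E = -66$ ($E = -5 - 61 = -66$)
$E + 148 D = -66 + 148 \left(-3\right) = -66 - 444 = -510$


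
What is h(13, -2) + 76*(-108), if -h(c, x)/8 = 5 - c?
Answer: -8144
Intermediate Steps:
h(c, x) = -40 + 8*c (h(c, x) = -8*(5 - c) = -40 + 8*c)
h(13, -2) + 76*(-108) = (-40 + 8*13) + 76*(-108) = (-40 + 104) - 8208 = 64 - 8208 = -8144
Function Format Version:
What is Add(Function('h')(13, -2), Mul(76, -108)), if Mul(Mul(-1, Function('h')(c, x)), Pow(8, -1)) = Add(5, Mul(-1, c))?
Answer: -8144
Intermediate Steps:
Function('h')(c, x) = Add(-40, Mul(8, c)) (Function('h')(c, x) = Mul(-8, Add(5, Mul(-1, c))) = Add(-40, Mul(8, c)))
Add(Function('h')(13, -2), Mul(76, -108)) = Add(Add(-40, Mul(8, 13)), Mul(76, -108)) = Add(Add(-40, 104), -8208) = Add(64, -8208) = -8144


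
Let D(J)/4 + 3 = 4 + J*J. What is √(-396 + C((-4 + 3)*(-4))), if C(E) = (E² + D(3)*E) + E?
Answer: 6*I*√6 ≈ 14.697*I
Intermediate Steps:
D(J) = 4 + 4*J² (D(J) = -12 + 4*(4 + J*J) = -12 + 4*(4 + J²) = -12 + (16 + 4*J²) = 4 + 4*J²)
C(E) = E² + 41*E (C(E) = (E² + (4 + 4*3²)*E) + E = (E² + (4 + 4*9)*E) + E = (E² + (4 + 36)*E) + E = (E² + 40*E) + E = E² + 41*E)
√(-396 + C((-4 + 3)*(-4))) = √(-396 + ((-4 + 3)*(-4))*(41 + (-4 + 3)*(-4))) = √(-396 + (-1*(-4))*(41 - 1*(-4))) = √(-396 + 4*(41 + 4)) = √(-396 + 4*45) = √(-396 + 180) = √(-216) = 6*I*√6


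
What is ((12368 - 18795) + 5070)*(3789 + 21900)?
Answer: -34859973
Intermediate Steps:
((12368 - 18795) + 5070)*(3789 + 21900) = (-6427 + 5070)*25689 = -1357*25689 = -34859973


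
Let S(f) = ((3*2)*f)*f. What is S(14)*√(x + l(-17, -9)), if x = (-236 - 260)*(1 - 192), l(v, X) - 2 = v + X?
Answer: 2352*√23678 ≈ 3.6192e+5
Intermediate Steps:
l(v, X) = 2 + X + v (l(v, X) = 2 + (v + X) = 2 + (X + v) = 2 + X + v)
S(f) = 6*f² (S(f) = (6*f)*f = 6*f²)
x = 94736 (x = -496*(-191) = 94736)
S(14)*√(x + l(-17, -9)) = (6*14²)*√(94736 + (2 - 9 - 17)) = (6*196)*√(94736 - 24) = 1176*√94712 = 1176*(2*√23678) = 2352*√23678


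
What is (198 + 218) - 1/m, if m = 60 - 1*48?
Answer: 4991/12 ≈ 415.92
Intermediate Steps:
m = 12 (m = 60 - 48 = 12)
(198 + 218) - 1/m = (198 + 218) - 1/12 = 416 - 1*1/12 = 416 - 1/12 = 4991/12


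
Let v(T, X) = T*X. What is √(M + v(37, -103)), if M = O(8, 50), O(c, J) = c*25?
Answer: I*√3611 ≈ 60.092*I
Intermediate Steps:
O(c, J) = 25*c
M = 200 (M = 25*8 = 200)
√(M + v(37, -103)) = √(200 + 37*(-103)) = √(200 - 3811) = √(-3611) = I*√3611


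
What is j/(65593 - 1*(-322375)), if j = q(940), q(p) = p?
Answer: 235/96992 ≈ 0.0024229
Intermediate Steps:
j = 940
j/(65593 - 1*(-322375)) = 940/(65593 - 1*(-322375)) = 940/(65593 + 322375) = 940/387968 = 940*(1/387968) = 235/96992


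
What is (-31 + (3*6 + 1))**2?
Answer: 144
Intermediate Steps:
(-31 + (3*6 + 1))**2 = (-31 + (18 + 1))**2 = (-31 + 19)**2 = (-12)**2 = 144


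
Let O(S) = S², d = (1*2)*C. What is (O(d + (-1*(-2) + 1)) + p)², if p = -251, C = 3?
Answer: 28900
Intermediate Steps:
d = 6 (d = (1*2)*3 = 2*3 = 6)
(O(d + (-1*(-2) + 1)) + p)² = ((6 + (-1*(-2) + 1))² - 251)² = ((6 + (2 + 1))² - 251)² = ((6 + 3)² - 251)² = (9² - 251)² = (81 - 251)² = (-170)² = 28900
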